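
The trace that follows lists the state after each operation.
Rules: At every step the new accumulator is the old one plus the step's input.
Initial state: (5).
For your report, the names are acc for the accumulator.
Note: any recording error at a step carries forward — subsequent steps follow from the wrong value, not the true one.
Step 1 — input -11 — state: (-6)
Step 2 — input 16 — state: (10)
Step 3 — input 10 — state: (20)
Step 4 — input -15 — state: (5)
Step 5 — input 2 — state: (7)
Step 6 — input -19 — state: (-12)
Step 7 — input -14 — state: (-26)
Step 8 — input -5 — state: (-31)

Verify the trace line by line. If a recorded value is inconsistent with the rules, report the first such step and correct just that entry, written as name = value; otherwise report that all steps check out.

Recomputing the run from the initial state:
step 1: acc = -6
step 2: acc = 10
step 3: acc = 20
step 4: acc = 5
step 5: acc = 7
step 6: acc = -12
step 7: acc = -26
step 8: acc = -31
This matches the trace at every step.

no error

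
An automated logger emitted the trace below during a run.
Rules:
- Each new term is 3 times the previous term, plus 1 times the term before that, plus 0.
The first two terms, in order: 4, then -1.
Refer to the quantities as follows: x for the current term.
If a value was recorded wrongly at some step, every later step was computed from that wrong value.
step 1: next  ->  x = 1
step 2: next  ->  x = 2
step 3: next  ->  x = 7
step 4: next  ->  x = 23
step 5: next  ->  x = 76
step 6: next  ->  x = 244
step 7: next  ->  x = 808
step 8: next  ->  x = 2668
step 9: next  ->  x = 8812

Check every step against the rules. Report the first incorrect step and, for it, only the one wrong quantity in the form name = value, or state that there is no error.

step 6, x = 251

Step 1: x = 3*(-1) + (1)*(4) + (0) = 1 — confirmed correct.
Step 2: x = 3*(1) + (1)*(-1) + (0) = 2 — verified.
Step 3: x = 3*(2) + (1)*(1) + (0) = 7 — matches.
Step 4: x = 3*(7) + (1)*(2) + (0) = 23 — checks out.
Step 5: x = 3*(23) + (1)*(7) + (0) = 76 — matches.
Step 6: x = 3*(76) + (1)*(23) + (0) = 251 — this is not what the trace shows.
The earliest wrong entry is at step 6: it should read x = 251.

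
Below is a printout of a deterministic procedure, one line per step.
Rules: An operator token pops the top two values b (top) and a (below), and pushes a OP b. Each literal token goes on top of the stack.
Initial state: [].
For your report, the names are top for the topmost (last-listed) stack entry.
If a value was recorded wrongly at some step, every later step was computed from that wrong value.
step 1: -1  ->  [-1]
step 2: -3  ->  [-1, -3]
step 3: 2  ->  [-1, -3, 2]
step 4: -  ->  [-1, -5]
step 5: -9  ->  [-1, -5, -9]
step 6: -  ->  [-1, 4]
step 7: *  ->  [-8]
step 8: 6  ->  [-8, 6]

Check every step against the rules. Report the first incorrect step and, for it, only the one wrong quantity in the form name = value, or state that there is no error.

Recomputing the run from the initial state:
step 1: [-1]
step 2: [-1, -3]
step 3: [-1, -3, 2]
step 4: [-1, -5]
step 5: [-1, -5, -9]
step 6: [-1, 4]
step 7: [-4]
step 8: [-4, 6]
The first disagreement with the printout is at step 7, where the value should be top = -4.

step 7, top = -4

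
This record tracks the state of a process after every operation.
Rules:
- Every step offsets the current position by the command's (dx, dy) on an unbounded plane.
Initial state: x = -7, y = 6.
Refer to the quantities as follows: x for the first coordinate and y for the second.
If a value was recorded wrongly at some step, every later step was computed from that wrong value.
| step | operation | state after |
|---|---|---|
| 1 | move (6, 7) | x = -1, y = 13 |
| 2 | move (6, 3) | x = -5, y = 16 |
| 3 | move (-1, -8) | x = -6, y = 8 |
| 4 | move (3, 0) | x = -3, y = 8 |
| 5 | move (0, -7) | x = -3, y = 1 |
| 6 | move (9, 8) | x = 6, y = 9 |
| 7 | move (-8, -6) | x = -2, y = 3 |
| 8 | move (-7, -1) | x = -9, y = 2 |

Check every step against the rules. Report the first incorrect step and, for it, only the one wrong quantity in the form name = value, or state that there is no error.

1. x = -7 + (6) = -1, y = 6 + (7) = 13 (verified)
2. x = -1 + (6) = 5, y = 13 + (3) = 16 (the record disagrees here)
The audit stops at step 2: the recorded entry is wrong and should be x = 5.

step 2, x = 5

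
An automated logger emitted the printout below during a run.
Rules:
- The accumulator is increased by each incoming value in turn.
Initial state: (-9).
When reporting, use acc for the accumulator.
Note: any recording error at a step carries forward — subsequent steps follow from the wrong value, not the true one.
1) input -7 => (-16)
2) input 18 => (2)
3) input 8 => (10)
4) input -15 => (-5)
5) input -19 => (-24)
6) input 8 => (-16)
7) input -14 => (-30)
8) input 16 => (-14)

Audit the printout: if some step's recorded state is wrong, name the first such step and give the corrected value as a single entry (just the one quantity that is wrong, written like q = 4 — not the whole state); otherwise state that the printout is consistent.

1. acc = -9 + -7 = -16 (verified)
2. acc = -16 + 18 = 2 (consistent with the printout)
3. acc = 2 + 8 = 10 (verified)
4. acc = 10 + -15 = -5 (in agreement)
5. acc = -5 + -19 = -24 (checks out)
6. acc = -24 + 8 = -16 (confirmed correct)
7. acc = -16 + -14 = -30 (matches)
8. acc = -30 + 16 = -14 (matches)
Every step is consistent.

no error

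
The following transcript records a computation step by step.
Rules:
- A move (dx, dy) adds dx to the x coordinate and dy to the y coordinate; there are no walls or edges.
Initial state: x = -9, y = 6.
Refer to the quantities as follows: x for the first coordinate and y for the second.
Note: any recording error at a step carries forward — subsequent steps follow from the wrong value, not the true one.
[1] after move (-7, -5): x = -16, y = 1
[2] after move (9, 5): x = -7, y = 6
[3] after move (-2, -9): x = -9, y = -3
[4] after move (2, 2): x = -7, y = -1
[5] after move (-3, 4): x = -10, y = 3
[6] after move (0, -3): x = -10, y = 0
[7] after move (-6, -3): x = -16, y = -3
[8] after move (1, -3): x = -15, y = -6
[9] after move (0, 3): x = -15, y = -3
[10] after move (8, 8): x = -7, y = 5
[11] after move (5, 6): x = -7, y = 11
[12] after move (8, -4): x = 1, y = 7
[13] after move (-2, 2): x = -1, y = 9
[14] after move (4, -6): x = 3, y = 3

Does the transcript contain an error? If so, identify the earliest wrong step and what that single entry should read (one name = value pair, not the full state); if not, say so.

step 11, x = -2

1. x = -9 + (-7) = -16, y = 6 + (-5) = 1 (exactly as logged)
2. x = -16 + (9) = -7, y = 1 + (5) = 6 (verified)
3. x = -7 + (-2) = -9, y = 6 + (-9) = -3 (matches)
4. x = -9 + (2) = -7, y = -3 + (2) = -1 (verified)
5. x = -7 + (-3) = -10, y = -1 + (4) = 3 (exactly as logged)
6. x = -10 + (0) = -10, y = 3 + (-3) = 0 (verified)
7. x = -10 + (-6) = -16, y = 0 + (-3) = -3 (in agreement)
8. x = -16 + (1) = -15, y = -3 + (-3) = -6 (checks out)
9. x = -15 + (0) = -15, y = -6 + (3) = -3 (verified)
10. x = -15 + (8) = -7, y = -3 + (8) = 5 (no discrepancy)
11. x = -7 + (5) = -2, y = 5 + (6) = 11 (this is not what the transcript shows)
First deviation found at step 11; the corrected entry is x = -2.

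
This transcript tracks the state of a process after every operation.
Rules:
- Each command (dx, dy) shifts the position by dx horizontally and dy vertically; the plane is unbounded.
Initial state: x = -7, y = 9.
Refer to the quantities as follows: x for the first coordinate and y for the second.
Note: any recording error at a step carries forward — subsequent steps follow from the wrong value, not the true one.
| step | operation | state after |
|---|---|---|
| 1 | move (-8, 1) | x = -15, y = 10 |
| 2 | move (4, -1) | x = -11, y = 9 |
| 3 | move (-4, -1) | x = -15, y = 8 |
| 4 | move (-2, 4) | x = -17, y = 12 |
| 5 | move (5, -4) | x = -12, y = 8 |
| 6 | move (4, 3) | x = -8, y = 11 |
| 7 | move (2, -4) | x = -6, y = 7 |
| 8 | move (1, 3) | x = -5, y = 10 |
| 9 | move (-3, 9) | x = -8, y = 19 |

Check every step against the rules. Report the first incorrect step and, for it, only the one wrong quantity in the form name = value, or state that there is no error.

no error

step 1: x = -7 + (-8) = -15, y = 9 + (1) = 10 -> agrees with the transcript
step 2: x = -15 + (4) = -11, y = 10 + (-1) = 9 -> agrees with the transcript
step 3: x = -11 + (-4) = -15, y = 9 + (-1) = 8 -> no discrepancy
step 4: x = -15 + (-2) = -17, y = 8 + (4) = 12 -> same as recorded
step 5: x = -17 + (5) = -12, y = 12 + (-4) = 8 -> consistent with the transcript
step 6: x = -12 + (4) = -8, y = 8 + (3) = 11 -> confirmed correct
step 7: x = -8 + (2) = -6, y = 11 + (-4) = 7 -> confirmed correct
step 8: x = -6 + (1) = -5, y = 7 + (3) = 10 -> confirmed correct
step 9: x = -5 + (-3) = -8, y = 10 + (9) = 19 -> same as recorded
Nothing is out of place; the run is error-free.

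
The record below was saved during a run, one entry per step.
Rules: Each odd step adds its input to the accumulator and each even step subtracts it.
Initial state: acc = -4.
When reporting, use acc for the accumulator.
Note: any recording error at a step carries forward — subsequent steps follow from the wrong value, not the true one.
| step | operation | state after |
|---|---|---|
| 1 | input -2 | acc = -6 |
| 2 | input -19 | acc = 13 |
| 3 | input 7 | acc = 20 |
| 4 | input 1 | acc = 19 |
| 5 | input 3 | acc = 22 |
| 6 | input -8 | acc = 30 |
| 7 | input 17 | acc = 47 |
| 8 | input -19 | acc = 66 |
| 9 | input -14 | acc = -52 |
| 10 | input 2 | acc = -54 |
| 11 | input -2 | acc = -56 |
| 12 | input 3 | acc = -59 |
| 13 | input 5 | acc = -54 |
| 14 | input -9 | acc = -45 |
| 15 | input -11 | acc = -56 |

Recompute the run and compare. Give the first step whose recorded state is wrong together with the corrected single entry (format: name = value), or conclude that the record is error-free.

step 9, acc = 52

Step 1: acc = -4 + -2 = -6 — consistent with the record.
Step 2: acc = -6 - -19 = 13 — no discrepancy.
Step 3: acc = 13 + 7 = 20 — matches.
Step 4: acc = 20 - 1 = 19 — matches.
Step 5: acc = 19 + 3 = 22 — no discrepancy.
Step 6: acc = 22 - -8 = 30 — consistent with the record.
Step 7: acc = 30 + 17 = 47 — agrees with the record.
Step 8: acc = 47 - -19 = 66 — same as recorded.
Step 9: acc = 66 + -14 = 52 — the recorded entry deviates here.
The earliest wrong entry is at step 9: it should read acc = 52.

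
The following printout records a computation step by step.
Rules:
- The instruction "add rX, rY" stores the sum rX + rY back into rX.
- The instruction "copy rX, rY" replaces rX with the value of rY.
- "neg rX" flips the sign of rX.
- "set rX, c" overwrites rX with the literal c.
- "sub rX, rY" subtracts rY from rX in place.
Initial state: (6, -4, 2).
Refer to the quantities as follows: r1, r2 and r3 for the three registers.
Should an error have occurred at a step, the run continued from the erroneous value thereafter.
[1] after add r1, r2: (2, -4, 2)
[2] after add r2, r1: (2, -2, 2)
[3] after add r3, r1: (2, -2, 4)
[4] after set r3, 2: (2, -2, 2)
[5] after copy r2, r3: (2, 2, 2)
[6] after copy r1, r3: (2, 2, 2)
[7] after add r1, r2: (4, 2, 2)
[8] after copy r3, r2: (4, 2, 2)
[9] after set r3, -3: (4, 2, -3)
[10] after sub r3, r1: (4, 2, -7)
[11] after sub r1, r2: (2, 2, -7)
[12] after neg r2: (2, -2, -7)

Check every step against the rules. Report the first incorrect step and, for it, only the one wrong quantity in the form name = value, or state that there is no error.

no error

1. r1 = 6 + -4 = 2 (in agreement)
2. r2 = -4 + 2 = -2 (in agreement)
3. r3 = 2 + 2 = 4 (no discrepancy)
4. r3 = 2 (consistent with the printout)
5. r2 = 2 (verified)
6. r1 = 2 (checks out)
7. r1 = 2 + 2 = 4 (in agreement)
8. r3 = 2 (same as recorded)
9. r3 = -3 (consistent with the printout)
10. r3 = -3 - 4 = -7 (in agreement)
11. r1 = 4 - 2 = 2 (verified)
12. r2 = -(2) = -2 (matches)
Every step is consistent.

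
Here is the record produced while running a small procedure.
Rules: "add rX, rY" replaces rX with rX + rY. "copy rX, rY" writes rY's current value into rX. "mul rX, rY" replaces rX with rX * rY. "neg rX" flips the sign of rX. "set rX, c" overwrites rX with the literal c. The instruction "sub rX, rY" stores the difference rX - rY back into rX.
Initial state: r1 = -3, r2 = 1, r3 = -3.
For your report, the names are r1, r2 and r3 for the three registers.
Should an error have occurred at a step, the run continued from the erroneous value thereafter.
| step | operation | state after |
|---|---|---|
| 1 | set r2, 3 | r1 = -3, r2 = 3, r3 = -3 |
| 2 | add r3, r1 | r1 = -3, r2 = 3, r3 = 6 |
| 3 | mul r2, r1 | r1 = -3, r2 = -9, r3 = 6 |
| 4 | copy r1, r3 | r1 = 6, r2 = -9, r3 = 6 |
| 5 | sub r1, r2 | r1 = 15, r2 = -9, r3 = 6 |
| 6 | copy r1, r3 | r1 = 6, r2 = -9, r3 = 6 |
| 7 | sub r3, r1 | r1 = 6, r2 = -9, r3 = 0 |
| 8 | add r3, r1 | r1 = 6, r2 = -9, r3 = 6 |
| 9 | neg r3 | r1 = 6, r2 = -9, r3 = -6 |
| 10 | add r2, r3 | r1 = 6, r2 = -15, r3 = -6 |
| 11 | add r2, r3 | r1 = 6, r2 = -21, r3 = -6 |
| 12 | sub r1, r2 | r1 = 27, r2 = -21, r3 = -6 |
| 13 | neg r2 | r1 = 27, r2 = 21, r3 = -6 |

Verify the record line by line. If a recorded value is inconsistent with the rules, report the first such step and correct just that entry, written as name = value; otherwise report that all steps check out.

1. r2 = 3 (confirmed correct)
2. r3 = -3 + -3 = -6 (a discrepancy with the record)
First deviation found at step 2; the corrected entry is r3 = -6.

step 2, r3 = -6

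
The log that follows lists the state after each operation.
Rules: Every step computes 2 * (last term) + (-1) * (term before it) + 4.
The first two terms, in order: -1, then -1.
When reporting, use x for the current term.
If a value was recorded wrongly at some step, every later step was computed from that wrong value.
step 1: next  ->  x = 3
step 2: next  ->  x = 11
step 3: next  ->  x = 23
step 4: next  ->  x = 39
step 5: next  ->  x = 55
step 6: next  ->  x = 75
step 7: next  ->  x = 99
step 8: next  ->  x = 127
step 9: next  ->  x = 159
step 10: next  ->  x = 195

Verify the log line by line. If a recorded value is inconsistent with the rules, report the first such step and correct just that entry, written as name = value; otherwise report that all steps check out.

Recomputing the run from the initial state:
step 1: x = 3
step 2: x = 11
step 3: x = 23
step 4: x = 39
step 5: x = 59
step 6: x = 83
step 7: x = 111
step 8: x = 143
step 9: x = 179
step 10: x = 219
The first disagreement with the log is at step 5, where the value should be x = 59.

step 5, x = 59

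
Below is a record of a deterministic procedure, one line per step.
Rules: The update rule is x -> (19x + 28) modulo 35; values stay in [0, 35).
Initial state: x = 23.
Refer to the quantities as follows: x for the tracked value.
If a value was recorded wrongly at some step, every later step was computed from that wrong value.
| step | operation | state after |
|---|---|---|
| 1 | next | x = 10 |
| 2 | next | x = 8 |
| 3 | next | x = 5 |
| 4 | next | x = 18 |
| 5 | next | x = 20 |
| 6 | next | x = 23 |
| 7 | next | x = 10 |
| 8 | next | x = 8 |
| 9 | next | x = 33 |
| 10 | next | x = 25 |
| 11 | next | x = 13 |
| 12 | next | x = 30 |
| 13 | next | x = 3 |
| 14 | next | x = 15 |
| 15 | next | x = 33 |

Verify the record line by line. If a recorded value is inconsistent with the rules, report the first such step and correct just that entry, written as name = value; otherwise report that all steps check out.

Recomputing the run from the initial state:
step 1: x = 10
step 2: x = 8
step 3: x = 5
step 4: x = 18
step 5: x = 20
step 6: x = 23
step 7: x = 10
step 8: x = 8
step 9: x = 5
step 10: x = 18
step 11: x = 20
step 12: x = 23
step 13: x = 10
step 14: x = 8
step 15: x = 5
The first disagreement with the record is at step 9, where the value should be x = 5.

step 9, x = 5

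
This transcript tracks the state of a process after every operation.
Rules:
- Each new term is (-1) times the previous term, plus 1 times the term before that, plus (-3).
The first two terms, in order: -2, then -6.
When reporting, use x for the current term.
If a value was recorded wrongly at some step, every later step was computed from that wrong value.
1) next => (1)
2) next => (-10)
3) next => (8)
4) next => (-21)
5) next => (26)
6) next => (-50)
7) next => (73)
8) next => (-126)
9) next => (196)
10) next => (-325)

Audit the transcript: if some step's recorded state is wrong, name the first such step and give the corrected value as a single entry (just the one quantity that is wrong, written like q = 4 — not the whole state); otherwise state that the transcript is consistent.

no error

Step 1: x = -1*(-6) + (1)*(-2) + (-3) = 1 — matches.
Step 2: x = -1*(1) + (1)*(-6) + (-3) = -10 — no discrepancy.
Step 3: x = -1*(-10) + (1)*(1) + (-3) = 8 — same as recorded.
Step 4: x = -1*(8) + (1)*(-10) + (-3) = -21 — confirmed correct.
Step 5: x = -1*(-21) + (1)*(8) + (-3) = 26 — confirmed correct.
Step 6: x = -1*(26) + (1)*(-21) + (-3) = -50 — verified.
Step 7: x = -1*(-50) + (1)*(26) + (-3) = 73 — in agreement.
Step 8: x = -1*(73) + (1)*(-50) + (-3) = -126 — checks out.
Step 9: x = -1*(-126) + (1)*(73) + (-3) = 196 — matches.
Step 10: x = -1*(196) + (1)*(-126) + (-3) = -325 — exactly as logged.
Each recorded entry agrees with the recomputation.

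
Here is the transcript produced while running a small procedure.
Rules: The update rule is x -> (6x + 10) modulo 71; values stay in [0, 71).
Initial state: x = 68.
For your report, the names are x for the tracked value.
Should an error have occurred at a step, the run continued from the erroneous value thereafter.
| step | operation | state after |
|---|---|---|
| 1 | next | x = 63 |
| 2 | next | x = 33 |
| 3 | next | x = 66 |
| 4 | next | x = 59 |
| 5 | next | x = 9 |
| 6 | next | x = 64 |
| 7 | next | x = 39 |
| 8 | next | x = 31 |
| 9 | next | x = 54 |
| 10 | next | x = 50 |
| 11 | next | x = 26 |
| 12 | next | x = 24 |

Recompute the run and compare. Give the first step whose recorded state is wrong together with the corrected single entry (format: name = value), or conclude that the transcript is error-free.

Step 1: x = (6*68 + 10) mod 71 = 63 — no discrepancy.
Step 2: x = (6*63 + 10) mod 71 = 33 — in agreement.
Step 3: x = (6*33 + 10) mod 71 = 66 — checks out.
Step 4: x = (6*66 + 10) mod 71 = 51 — this is not what the transcript shows.
So the first discrepancy is step 4, where the right value is x = 51.

step 4, x = 51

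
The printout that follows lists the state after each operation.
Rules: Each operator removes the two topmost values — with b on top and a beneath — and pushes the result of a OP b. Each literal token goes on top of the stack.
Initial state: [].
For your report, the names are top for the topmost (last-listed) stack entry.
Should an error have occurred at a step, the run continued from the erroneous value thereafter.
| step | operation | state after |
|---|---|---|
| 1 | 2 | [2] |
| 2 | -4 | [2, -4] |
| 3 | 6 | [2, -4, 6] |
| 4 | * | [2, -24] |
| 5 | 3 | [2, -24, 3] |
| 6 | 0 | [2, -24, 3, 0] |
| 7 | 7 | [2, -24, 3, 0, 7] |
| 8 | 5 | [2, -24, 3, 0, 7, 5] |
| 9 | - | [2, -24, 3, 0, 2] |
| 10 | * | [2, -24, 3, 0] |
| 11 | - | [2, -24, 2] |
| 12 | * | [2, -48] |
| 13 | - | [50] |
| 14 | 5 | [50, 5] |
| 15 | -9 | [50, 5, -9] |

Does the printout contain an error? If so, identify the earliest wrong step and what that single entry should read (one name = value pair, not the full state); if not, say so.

step 11, top = 3

Recomputing the run from the initial state:
step 1: [2]
step 2: [2, -4]
step 3: [2, -4, 6]
step 4: [2, -24]
step 5: [2, -24, 3]
step 6: [2, -24, 3, 0]
step 7: [2, -24, 3, 0, 7]
step 8: [2, -24, 3, 0, 7, 5]
step 9: [2, -24, 3, 0, 2]
step 10: [2, -24, 3, 0]
step 11: [2, -24, 3]
step 12: [2, -72]
step 13: [74]
step 14: [74, 5]
step 15: [74, 5, -9]
The first disagreement with the printout is at step 11, where the value should be top = 3.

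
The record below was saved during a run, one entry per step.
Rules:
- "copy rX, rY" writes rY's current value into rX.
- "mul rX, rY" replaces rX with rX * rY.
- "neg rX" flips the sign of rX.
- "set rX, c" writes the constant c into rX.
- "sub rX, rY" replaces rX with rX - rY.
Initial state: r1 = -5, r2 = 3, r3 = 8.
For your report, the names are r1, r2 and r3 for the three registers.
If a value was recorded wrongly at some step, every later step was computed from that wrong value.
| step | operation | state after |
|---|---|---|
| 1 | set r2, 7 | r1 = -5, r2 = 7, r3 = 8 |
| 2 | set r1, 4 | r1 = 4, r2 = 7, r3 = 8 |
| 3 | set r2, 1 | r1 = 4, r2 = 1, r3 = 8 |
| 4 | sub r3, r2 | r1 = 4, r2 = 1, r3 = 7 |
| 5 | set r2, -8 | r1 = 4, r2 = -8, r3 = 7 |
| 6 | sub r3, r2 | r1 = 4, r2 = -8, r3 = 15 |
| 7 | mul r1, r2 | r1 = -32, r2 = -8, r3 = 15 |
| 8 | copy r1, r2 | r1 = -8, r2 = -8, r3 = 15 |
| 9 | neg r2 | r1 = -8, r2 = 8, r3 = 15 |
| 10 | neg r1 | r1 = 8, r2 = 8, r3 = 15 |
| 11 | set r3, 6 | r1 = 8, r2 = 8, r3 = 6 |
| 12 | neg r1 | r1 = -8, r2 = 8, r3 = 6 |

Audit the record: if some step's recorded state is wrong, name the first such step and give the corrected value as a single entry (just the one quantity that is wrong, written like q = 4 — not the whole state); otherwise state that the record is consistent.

no error

Recomputing the run from the initial state:
step 1: r1 = -5, r2 = 7, r3 = 8
step 2: r1 = 4, r2 = 7, r3 = 8
step 3: r1 = 4, r2 = 1, r3 = 8
step 4: r1 = 4, r2 = 1, r3 = 7
step 5: r1 = 4, r2 = -8, r3 = 7
step 6: r1 = 4, r2 = -8, r3 = 15
step 7: r1 = -32, r2 = -8, r3 = 15
step 8: r1 = -8, r2 = -8, r3 = 15
step 9: r1 = -8, r2 = 8, r3 = 15
step 10: r1 = 8, r2 = 8, r3 = 15
step 11: r1 = 8, r2 = 8, r3 = 6
step 12: r1 = -8, r2 = 8, r3 = 6
This matches the record at every step.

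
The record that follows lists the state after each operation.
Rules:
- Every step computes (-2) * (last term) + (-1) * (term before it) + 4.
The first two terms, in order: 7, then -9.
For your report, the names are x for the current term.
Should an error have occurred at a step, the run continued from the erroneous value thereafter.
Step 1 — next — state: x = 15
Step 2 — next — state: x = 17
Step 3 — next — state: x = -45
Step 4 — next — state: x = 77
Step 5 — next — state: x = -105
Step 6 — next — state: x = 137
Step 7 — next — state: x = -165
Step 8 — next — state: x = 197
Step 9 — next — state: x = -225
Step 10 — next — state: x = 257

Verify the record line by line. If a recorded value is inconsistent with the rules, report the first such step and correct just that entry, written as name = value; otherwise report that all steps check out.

Step 1: x = -2*(-9) + (-1)*(7) + (4) = 15 — agrees with the record.
Step 2: x = -2*(15) + (-1)*(-9) + (4) = -17 — the record disagrees here.
That makes step 2 the first incorrect line — x = -17 is what it should show.

step 2, x = -17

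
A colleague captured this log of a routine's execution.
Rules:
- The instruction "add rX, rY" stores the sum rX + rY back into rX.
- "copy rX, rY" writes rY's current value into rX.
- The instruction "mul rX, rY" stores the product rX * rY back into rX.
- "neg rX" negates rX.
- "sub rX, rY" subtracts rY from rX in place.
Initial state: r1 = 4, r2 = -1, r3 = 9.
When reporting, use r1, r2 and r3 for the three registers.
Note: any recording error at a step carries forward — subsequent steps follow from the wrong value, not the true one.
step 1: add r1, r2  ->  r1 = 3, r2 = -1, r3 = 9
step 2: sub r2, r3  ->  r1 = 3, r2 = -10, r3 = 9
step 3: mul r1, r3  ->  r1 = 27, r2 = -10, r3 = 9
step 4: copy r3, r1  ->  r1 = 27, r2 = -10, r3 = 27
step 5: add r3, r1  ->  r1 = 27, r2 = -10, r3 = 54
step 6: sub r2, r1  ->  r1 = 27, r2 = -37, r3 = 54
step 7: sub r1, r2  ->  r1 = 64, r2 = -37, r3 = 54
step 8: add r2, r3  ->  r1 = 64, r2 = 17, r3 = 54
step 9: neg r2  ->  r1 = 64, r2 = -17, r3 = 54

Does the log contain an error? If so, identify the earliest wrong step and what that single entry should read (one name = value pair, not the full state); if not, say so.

Recomputing the run from the initial state:
step 1: r1 = 3, r2 = -1, r3 = 9
step 2: r1 = 3, r2 = -10, r3 = 9
step 3: r1 = 27, r2 = -10, r3 = 9
step 4: r1 = 27, r2 = -10, r3 = 27
step 5: r1 = 27, r2 = -10, r3 = 54
step 6: r1 = 27, r2 = -37, r3 = 54
step 7: r1 = 64, r2 = -37, r3 = 54
step 8: r1 = 64, r2 = 17, r3 = 54
step 9: r1 = 64, r2 = -17, r3 = 54
This matches the log at every step.

no error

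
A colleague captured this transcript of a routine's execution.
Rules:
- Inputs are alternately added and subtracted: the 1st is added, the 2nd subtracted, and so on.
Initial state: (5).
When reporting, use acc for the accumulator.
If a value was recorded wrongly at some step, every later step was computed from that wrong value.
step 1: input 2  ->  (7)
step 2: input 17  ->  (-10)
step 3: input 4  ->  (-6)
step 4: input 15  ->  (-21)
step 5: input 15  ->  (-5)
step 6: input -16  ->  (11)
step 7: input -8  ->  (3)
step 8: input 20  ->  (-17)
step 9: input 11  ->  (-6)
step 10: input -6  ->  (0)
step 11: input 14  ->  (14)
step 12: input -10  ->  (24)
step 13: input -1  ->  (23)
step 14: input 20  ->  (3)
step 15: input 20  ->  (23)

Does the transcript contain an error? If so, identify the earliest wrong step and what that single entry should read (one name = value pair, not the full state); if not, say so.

Recomputing the run from the initial state:
step 1: acc = 7
step 2: acc = -10
step 3: acc = -6
step 4: acc = -21
step 5: acc = -6
step 6: acc = 10
step 7: acc = 2
step 8: acc = -18
step 9: acc = -7
step 10: acc = -1
step 11: acc = 13
step 12: acc = 23
step 13: acc = 22
step 14: acc = 2
step 15: acc = 22
The first disagreement with the transcript is at step 5, where the value should be acc = -6.

step 5, acc = -6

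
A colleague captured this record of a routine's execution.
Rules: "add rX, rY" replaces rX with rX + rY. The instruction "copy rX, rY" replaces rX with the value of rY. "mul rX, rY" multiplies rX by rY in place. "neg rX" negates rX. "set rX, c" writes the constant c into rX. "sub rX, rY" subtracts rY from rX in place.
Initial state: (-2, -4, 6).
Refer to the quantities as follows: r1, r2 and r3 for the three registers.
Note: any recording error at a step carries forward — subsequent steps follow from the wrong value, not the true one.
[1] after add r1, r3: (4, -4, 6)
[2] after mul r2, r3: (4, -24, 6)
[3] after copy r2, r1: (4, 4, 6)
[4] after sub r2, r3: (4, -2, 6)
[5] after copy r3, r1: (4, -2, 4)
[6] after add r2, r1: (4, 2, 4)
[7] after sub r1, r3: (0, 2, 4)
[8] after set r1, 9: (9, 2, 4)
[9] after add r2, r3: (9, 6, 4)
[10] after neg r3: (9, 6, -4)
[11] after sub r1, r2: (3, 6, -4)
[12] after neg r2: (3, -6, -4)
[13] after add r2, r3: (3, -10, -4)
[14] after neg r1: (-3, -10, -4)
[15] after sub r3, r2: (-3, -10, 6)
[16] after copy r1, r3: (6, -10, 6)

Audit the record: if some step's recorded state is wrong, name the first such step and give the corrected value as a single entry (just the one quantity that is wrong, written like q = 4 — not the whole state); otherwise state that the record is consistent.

step 1: r1 = -2 + 6 = 4 -> in agreement
step 2: r2 = -4 * 6 = -24 -> confirmed correct
step 3: r2 = 4 -> verified
step 4: r2 = 4 - 6 = -2 -> checks out
step 5: r3 = 4 -> no discrepancy
step 6: r2 = -2 + 4 = 2 -> in agreement
step 7: r1 = 4 - 4 = 0 -> agrees with the record
step 8: r1 = 9 -> exactly as logged
step 9: r2 = 2 + 4 = 6 -> confirmed correct
step 10: r3 = -(4) = -4 -> checks out
step 11: r1 = 9 - 6 = 3 -> agrees with the record
step 12: r2 = -(6) = -6 -> exactly as logged
step 13: r2 = -6 + -4 = -10 -> checks out
step 14: r1 = -(3) = -3 -> exactly as logged
step 15: r3 = -4 - -10 = 6 -> same as recorded
step 16: r1 = 6 -> in agreement
All entries verified; no error found.

no error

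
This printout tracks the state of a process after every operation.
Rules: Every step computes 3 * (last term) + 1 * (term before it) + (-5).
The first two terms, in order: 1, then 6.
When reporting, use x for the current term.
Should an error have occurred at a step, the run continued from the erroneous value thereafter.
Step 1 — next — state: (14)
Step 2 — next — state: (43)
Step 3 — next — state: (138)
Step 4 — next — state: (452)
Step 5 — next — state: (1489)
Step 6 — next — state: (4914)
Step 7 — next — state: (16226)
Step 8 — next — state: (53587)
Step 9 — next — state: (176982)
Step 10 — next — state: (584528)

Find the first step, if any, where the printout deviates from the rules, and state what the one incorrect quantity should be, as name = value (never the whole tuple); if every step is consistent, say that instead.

no error

1. x = 3*(6) + (1)*(1) + (-5) = 14 (matches)
2. x = 3*(14) + (1)*(6) + (-5) = 43 (confirmed correct)
3. x = 3*(43) + (1)*(14) + (-5) = 138 (confirmed correct)
4. x = 3*(138) + (1)*(43) + (-5) = 452 (agrees with the printout)
5. x = 3*(452) + (1)*(138) + (-5) = 1489 (matches)
6. x = 3*(1489) + (1)*(452) + (-5) = 4914 (exactly as logged)
7. x = 3*(4914) + (1)*(1489) + (-5) = 16226 (consistent with the printout)
8. x = 3*(16226) + (1)*(4914) + (-5) = 53587 (verified)
9. x = 3*(53587) + (1)*(16226) + (-5) = 176982 (verified)
10. x = 3*(176982) + (1)*(53587) + (-5) = 584528 (matches)
All entries verified; no error found.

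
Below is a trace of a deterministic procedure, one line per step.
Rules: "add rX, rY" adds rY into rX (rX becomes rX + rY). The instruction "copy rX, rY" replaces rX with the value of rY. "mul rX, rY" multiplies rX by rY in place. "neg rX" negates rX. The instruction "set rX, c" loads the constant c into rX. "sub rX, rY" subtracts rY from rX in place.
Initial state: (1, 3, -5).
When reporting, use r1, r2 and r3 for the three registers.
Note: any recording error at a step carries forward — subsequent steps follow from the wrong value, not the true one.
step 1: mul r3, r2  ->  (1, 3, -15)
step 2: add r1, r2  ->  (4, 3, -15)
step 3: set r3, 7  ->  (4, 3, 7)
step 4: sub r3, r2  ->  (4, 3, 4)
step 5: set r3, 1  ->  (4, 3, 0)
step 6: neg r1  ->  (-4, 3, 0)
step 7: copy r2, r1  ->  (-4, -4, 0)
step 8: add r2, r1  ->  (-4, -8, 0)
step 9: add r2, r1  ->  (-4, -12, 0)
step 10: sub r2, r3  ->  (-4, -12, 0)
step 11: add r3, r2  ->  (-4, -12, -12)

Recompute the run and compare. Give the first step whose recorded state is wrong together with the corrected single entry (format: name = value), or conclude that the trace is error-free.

step 5, r3 = 1

Recomputing the run from the initial state:
step 1: r1 = 1, r2 = 3, r3 = -15
step 2: r1 = 4, r2 = 3, r3 = -15
step 3: r1 = 4, r2 = 3, r3 = 7
step 4: r1 = 4, r2 = 3, r3 = 4
step 5: r1 = 4, r2 = 3, r3 = 1
step 6: r1 = -4, r2 = 3, r3 = 1
step 7: r1 = -4, r2 = -4, r3 = 1
step 8: r1 = -4, r2 = -8, r3 = 1
step 9: r1 = -4, r2 = -12, r3 = 1
step 10: r1 = -4, r2 = -13, r3 = 1
step 11: r1 = -4, r2 = -13, r3 = -12
The first disagreement with the trace is at step 5, where the value should be r3 = 1.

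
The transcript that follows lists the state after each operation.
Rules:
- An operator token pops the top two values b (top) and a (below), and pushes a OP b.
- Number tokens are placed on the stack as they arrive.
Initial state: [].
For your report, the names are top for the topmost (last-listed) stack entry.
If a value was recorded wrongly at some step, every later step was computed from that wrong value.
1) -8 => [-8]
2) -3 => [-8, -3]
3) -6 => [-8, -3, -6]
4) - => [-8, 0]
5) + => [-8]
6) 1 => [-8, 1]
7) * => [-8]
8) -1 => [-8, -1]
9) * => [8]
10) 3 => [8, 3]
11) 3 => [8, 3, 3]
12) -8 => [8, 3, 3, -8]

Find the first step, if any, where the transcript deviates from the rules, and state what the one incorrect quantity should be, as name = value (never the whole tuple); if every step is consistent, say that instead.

step 4, top = 3

step 1: push -8: top = -8 -> confirmed correct
step 2: push -3: top = -3 -> no discrepancy
step 3: push -6: top = -6 -> no discrepancy
step 4: -3 - -6 = 3 -> not what was recorded
So the first discrepancy is step 4, where the right value is top = 3.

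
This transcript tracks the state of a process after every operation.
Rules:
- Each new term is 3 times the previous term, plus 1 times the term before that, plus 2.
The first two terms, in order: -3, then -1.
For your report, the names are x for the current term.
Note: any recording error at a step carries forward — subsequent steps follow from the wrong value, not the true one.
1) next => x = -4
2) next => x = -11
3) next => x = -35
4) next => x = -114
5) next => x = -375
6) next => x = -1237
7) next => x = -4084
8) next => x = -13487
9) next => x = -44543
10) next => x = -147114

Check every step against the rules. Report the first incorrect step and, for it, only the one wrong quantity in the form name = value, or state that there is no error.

Recomputing the run from the initial state:
step 1: x = -4
step 2: x = -11
step 3: x = -35
step 4: x = -114
step 5: x = -375
step 6: x = -1237
step 7: x = -4084
step 8: x = -13487
step 9: x = -44543
step 10: x = -147114
This matches the transcript at every step.

no error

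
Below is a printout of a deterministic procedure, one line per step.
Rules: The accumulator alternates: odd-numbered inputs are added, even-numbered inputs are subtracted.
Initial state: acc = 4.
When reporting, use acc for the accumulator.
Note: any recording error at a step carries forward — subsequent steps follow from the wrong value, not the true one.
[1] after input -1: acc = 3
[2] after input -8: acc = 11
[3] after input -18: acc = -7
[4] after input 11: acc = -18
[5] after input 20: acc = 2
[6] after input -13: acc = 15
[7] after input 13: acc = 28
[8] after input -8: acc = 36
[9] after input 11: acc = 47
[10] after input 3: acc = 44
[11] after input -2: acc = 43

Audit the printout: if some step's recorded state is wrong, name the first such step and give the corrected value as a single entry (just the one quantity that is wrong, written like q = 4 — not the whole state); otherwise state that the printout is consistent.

step 11, acc = 42

step 1: acc = 4 + -1 = 3 -> matches
step 2: acc = 3 - -8 = 11 -> same as recorded
step 3: acc = 11 + -18 = -7 -> exactly as logged
step 4: acc = -7 - 11 = -18 -> checks out
step 5: acc = -18 + 20 = 2 -> consistent with the printout
step 6: acc = 2 - -13 = 15 -> confirmed correct
step 7: acc = 15 + 13 = 28 -> exactly as logged
step 8: acc = 28 - -8 = 36 -> verified
step 9: acc = 36 + 11 = 47 -> matches
step 10: acc = 47 - 3 = 44 -> confirmed correct
step 11: acc = 44 + -2 = 42 -> the recorded entry deviates here
The audit stops at step 11: the recorded entry is wrong and should be acc = 42.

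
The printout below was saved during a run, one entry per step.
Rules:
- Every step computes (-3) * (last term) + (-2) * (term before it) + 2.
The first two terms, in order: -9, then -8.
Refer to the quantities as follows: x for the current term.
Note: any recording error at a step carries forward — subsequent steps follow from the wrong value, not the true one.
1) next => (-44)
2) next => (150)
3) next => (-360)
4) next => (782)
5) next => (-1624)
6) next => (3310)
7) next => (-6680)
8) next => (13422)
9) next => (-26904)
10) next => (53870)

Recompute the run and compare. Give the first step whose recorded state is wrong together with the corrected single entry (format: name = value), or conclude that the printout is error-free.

step 1: x = -3*(-8) + (-2)*(-9) + (2) = 44 -> a discrepancy with the printout
Conclusion: step 1 carries the first error; the entry should be x = 44.

step 1, x = 44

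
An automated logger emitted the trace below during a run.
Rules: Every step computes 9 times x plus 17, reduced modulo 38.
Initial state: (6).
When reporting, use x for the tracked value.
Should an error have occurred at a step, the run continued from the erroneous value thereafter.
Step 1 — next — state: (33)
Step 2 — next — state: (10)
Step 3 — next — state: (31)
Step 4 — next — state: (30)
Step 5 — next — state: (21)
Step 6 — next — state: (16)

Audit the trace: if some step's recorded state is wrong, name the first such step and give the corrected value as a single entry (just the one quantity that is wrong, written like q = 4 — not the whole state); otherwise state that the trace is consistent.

no error

Recomputing the run from the initial state:
step 1: x = 33
step 2: x = 10
step 3: x = 31
step 4: x = 30
step 5: x = 21
step 6: x = 16
This matches the trace at every step.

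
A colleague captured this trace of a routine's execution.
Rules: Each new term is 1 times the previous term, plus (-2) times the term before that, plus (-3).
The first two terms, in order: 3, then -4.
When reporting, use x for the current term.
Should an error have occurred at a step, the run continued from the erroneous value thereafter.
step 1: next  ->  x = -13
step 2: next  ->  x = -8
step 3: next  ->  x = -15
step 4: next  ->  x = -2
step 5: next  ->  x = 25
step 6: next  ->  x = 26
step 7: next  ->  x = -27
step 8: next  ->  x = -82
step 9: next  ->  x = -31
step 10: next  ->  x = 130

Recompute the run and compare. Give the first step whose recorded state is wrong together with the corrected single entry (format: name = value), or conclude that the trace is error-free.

1. x = 1*(-4) + (-2)*(3) + (-3) = -13 (consistent with the trace)
2. x = 1*(-13) + (-2)*(-4) + (-3) = -8 (matches)
3. x = 1*(-8) + (-2)*(-13) + (-3) = 15 (first mismatch against the trace)
The earliest wrong entry is at step 3: it should read x = 15.

step 3, x = 15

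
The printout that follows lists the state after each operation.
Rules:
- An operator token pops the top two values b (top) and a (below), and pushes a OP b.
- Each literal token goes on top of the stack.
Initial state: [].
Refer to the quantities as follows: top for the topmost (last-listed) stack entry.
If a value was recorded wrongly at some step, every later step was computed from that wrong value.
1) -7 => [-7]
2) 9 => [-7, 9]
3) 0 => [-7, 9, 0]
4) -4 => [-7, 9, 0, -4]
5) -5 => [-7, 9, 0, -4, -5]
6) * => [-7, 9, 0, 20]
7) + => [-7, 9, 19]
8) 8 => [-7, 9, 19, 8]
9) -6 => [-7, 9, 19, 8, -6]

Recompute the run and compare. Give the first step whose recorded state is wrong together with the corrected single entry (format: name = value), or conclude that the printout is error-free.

Step 1: push -7: top = -7 — exactly as logged.
Step 2: push 9: top = 9 — consistent with the printout.
Step 3: push 0: top = 0 — no discrepancy.
Step 4: push -4: top = -4 — in agreement.
Step 5: push -5: top = -5 — same as recorded.
Step 6: -4 * -5 = 20 — confirmed correct.
Step 7: 0 + 20 = 20 — the recorded entry deviates here.
Step 7 is the first one off; corrected, top = 20.

step 7, top = 20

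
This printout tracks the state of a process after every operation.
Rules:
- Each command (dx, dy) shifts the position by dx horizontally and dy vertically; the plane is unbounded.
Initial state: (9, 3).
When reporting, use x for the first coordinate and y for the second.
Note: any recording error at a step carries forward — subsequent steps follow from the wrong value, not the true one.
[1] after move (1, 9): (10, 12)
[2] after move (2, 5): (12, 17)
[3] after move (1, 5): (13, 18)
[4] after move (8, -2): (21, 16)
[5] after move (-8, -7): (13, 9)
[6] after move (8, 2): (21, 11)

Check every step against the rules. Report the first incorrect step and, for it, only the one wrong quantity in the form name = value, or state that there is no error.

step 3, y = 22

Step 1: x = 9 + (1) = 10, y = 3 + (9) = 12 — checks out.
Step 2: x = 10 + (2) = 12, y = 12 + (5) = 17 — in agreement.
Step 3: x = 12 + (1) = 13, y = 17 + (5) = 22 — the printout has a different value.
So the first discrepancy is step 3, where the right value is y = 22.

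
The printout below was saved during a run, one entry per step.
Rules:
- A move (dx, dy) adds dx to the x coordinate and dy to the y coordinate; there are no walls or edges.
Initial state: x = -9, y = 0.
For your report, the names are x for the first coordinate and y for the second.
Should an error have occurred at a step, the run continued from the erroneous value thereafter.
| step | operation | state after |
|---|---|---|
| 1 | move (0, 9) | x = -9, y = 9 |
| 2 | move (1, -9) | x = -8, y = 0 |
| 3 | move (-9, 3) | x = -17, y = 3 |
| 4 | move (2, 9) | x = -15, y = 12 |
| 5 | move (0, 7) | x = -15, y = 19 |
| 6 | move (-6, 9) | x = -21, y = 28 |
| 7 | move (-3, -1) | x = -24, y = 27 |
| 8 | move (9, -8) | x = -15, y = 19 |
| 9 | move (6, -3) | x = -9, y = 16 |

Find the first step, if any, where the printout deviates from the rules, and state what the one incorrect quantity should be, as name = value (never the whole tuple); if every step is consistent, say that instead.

no error

Step 1: x = -9 + (0) = -9, y = 0 + (9) = 9 — exactly as logged.
Step 2: x = -9 + (1) = -8, y = 9 + (-9) = 0 — consistent with the printout.
Step 3: x = -8 + (-9) = -17, y = 0 + (3) = 3 — in agreement.
Step 4: x = -17 + (2) = -15, y = 3 + (9) = 12 — consistent with the printout.
Step 5: x = -15 + (0) = -15, y = 12 + (7) = 19 — matches.
Step 6: x = -15 + (-6) = -21, y = 19 + (9) = 28 — verified.
Step 7: x = -21 + (-3) = -24, y = 28 + (-1) = 27 — verified.
Step 8: x = -24 + (9) = -15, y = 27 + (-8) = 19 — consistent with the printout.
Step 9: x = -15 + (6) = -9, y = 19 + (-3) = 16 — confirmed correct.
All entries verified; no error found.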